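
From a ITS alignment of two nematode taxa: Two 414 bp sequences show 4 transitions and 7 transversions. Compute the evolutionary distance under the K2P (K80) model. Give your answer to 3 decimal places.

0.027

P = 4/414 ≈ 0.009662 and Q = 7/414 ≈ 0.016908.
Under the Kimura two-parameter model, d = −½ ln(1 − 2P − Q) − ¼ ln(1 − 2Q).
1 − 2P − Q = 0.963768, giving −½ ln(0.963768) = 0.018452.
1 − 2Q = 0.966184, giving −¼ ln(0.966184) = 0.008600.
d = 0.018452 + 0.008600 = 0.027052.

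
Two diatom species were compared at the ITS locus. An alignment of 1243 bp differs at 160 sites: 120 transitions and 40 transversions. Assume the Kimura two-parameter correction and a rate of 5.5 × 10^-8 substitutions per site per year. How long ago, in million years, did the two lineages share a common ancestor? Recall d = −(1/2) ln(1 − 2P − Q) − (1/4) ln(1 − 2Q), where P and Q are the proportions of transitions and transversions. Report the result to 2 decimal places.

P = 120/1243 ≈ 0.096541 and Q = 40/1243 ≈ 0.03218.
Under the Kimura two-parameter model, d = −½ ln(1 − 2P − Q) − ¼ ln(1 − 2Q).
1 − 2P − Q = 0.774738, giving −½ ln(0.774738) = 0.127615.
1 − 2Q = 0.93564, giving −¼ ln(0.93564) = 0.016631.
d = 0.127615 + 0.016631 = 0.144246.
Under a molecular clock d = 2μt, so t = d/(2μ) = 0.144246 / (2 × 5.5 × 10^-8) = 1.31 million years.

1.31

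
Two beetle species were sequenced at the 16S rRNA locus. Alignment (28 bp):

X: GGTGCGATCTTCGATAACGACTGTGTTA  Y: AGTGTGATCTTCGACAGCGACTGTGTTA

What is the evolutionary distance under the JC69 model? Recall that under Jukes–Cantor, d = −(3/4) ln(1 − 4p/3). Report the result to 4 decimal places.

0.1585

The sequences differ at 4 of 28 sites (1, 5, 15, 17), so p = 4/28 ≈ 0.142857.
d = −(3/4) ln(1 − 4p/3) = −0.75 ln(1 − 0.190476) = −0.75 ln(0.809524)
  = −0.75 × (-0.211309) = 0.158482 substitutions/site.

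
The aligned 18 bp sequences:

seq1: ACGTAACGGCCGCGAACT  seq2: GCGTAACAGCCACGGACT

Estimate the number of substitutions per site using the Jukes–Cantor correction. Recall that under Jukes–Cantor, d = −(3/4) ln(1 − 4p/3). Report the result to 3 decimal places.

0.264

The sequences differ at 4 of 18 sites (1, 8, 12, 15), so p = 4/18 ≈ 0.222222.
d = −(3/4) ln(1 − 4p/3) = −0.75 ln(1 − 0.296296) = −0.75 ln(0.703704)
  = −0.75 × (-0.351397) = 0.263548 substitutions/site.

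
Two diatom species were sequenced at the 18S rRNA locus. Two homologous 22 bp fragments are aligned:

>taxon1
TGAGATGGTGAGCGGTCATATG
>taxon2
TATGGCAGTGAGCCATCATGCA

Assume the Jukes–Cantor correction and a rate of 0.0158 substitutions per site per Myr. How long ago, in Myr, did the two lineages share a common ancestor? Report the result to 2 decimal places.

22.11

The sequences differ at 10 of 22 sites (2, 3, 5, 6, 7, 14, 15, 20, 21, 22), so p = 10/22 ≈ 0.454545.
d = −(3/4) ln(1 − 4p/3) = −0.75 ln(1 − 0.60606) = −0.75 ln(0.39394)
  = −0.75 × (-0.931557) = 0.698668 substitutions/site.
Under a molecular clock d = 2μt, so t = d/(2μ) = 0.698668 / (2 × 0.0158) = 22.11 Myr.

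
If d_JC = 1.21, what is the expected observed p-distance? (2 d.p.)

0.60

p = (3/4)(1 − e^(−4d/3)) = 0.75 × (1 − e^(-1.613333)) = 0.75 × (1 − 0.199222) = 0.600584.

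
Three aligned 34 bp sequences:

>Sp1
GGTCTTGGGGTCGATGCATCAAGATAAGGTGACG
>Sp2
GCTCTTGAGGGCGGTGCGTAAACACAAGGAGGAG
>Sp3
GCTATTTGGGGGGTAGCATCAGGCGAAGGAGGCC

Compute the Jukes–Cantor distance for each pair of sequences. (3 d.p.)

Sp1–Sp2: 11/34 sites differ → p ≈ 0.323529, d = −0.75 ln(1 − 0.431372) = 0.423397 ≈ 0.423.
Sp1–Sp3: 13/34 sites differ → p ≈ 0.382353, d = −0.75 ln(1 − 0.509804) = 0.534712 ≈ 0.535.
Sp2–Sp3: 14/34 sites differ → p ≈ 0.411765, d = −0.75 ln(1 − 0.54902) = 0.597249 ≈ 0.597.

d(Sp1,Sp2) = 0.423, d(Sp1,Sp3) = 0.535, d(Sp2,Sp3) = 0.597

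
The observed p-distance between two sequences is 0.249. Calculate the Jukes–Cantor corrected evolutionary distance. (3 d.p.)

d = −(3/4) ln(1 − 4p/3) = −0.75 ln(1 − 0.332) = −0.75 ln(0.668)
  = −0.75 × (-0.403467) = 0.302600 substitutions/site.

0.303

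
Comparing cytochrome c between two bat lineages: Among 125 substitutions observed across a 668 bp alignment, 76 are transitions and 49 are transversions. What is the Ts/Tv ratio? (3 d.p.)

R = 76/49 = 1.551020… ≈ 1.551 (to 3 d.p.).

1.551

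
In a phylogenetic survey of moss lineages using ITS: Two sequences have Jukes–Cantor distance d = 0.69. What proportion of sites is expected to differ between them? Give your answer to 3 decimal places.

0.451

p = (3/4)(1 − e^(−4d/3)) = 0.75 × (1 − e^(-0.92)) = 0.75 × (1 − 0.398519) = 0.451111.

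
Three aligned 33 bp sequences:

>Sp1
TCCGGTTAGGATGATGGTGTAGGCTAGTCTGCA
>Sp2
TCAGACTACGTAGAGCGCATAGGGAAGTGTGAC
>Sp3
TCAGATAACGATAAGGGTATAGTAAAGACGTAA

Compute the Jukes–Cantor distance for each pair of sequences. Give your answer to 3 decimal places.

d(Sp1,Sp2) = 0.699, d(Sp1,Sp3) = 0.625, d(Sp2,Sp3) = 0.625

Sp1–Sp2: 15/33 sites differ → p ≈ 0.454545, d = −0.75 ln(1 − 0.60606) = 0.698667 ≈ 0.699.
Sp1–Sp3: 14/33 sites differ → p ≈ 0.424242, d = −0.75 ln(1 − 0.565656) = 0.625439 ≈ 0.625.
Sp2–Sp3: 14/33 sites differ → p ≈ 0.424242, d = −0.75 ln(1 − 0.565656) = 0.625439 ≈ 0.625.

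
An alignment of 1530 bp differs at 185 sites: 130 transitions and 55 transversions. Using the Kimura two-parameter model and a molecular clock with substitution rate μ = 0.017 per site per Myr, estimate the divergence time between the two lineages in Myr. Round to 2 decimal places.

P = 130/1530 ≈ 0.084967 and Q = 55/1530 ≈ 0.035948.
Under the Kimura two-parameter model, d = −½ ln(1 − 2P − Q) − ¼ ln(1 − 2Q).
1 − 2P − Q = 0.794118, giving −½ ln(0.794118) = 0.115262.
1 − 2Q = 0.928104, giving −¼ ln(0.928104) = 0.018653.
d = 0.115262 + 0.018653 = 0.133915.
Under a molecular clock d = 2μt, so t = d/(2μ) = 0.133915 / (2 × 0.017) = 3.94 Myr.

3.94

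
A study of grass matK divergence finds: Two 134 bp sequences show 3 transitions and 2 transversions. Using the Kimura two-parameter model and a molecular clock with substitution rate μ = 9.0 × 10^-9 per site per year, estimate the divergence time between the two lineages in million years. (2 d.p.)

2.13

P = 3/134 ≈ 0.022388 and Q = 2/134 ≈ 0.014925.
Under the Kimura two-parameter model, d = −½ ln(1 − 2P − Q) − ¼ ln(1 − 2Q).
1 − 2P − Q = 0.940299, giving −½ ln(0.940299) = 0.030779.
1 − 2Q = 0.97015, giving −¼ ln(0.97015) = 0.007576.
d = 0.030779 + 0.007576 = 0.038355.
Under a molecular clock d = 2μt, so t = d/(2μ) = 0.038355 / (2 × 9.0 × 10^-9) = 2.13 million years.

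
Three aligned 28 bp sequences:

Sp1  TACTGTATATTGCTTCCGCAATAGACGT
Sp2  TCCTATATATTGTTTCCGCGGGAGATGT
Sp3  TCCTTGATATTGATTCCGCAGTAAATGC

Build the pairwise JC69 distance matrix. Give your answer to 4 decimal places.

Sp1–Sp2: 7/28 sites differ → p = 0.25, d = −0.75 ln(1 − 0.333333) = 0.304098 ≈ 0.3041.
Sp1–Sp3: 8/28 sites differ → p ≈ 0.285714, d = −0.75 ln(1 − 0.380952) = 0.359679 ≈ 0.3597.
Sp2–Sp3: 7/28 sites differ → p = 0.25, d = −0.75 ln(1 − 0.333333) = 0.304098 ≈ 0.3041.

d(Sp1,Sp2) = 0.3041, d(Sp1,Sp3) = 0.3597, d(Sp2,Sp3) = 0.3041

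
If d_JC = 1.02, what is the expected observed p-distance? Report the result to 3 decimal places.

0.558

p = (3/4)(1 − e^(−4d/3)) = 0.75 × (1 − e^(-1.36)) = 0.75 × (1 − 0.256661) = 0.557504.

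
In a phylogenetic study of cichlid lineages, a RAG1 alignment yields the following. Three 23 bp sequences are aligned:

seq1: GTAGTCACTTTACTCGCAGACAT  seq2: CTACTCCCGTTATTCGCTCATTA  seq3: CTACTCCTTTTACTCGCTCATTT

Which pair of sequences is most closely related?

seq1–seq2: 10/23 differ, p = 0.435, d = 0.650.
seq1–seq3: 8/23 differ, p = 0.348, d = 0.467.
seq2–seq3: 4/23 differ, p = 0.174, d = 0.198.
The smallest distance is between seq2 and seq3.

seq2 and seq3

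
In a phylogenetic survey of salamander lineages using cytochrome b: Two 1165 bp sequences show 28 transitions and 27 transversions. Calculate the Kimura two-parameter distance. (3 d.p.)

P = 28/1165 ≈ 0.024034 and Q = 27/1165 ≈ 0.023176.
Under the Kimura two-parameter model, d = −½ ln(1 − 2P − Q) − ¼ ln(1 − 2Q).
1 − 2P − Q = 0.928756, giving −½ ln(0.928756) = 0.036955.
1 − 2Q = 0.953648, giving −¼ ln(0.953648) = 0.011865.
d = 0.036955 + 0.011865 = 0.048820.

0.049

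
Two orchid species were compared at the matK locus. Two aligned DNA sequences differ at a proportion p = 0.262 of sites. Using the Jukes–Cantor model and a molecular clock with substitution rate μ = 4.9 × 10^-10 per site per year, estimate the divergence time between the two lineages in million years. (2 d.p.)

328.90

d = −(3/4) ln(1 − 4p/3) = −0.75 ln(1 − 0.349333) = −0.75 ln(0.650667)
  = −0.75 × (-0.429757) = 0.322318 substitutions/site.
Under a molecular clock d = 2μt, so t = d/(2μ) = 0.322318 / (2 × 4.9 × 10^-10) = 328.90 million years.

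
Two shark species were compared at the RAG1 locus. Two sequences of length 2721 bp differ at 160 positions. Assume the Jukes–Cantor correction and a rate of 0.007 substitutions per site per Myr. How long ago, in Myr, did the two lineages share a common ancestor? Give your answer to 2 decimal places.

4.37

p = 160/2721 ≈ 0.058802.
d = −(3/4) ln(1 − 4p/3) = −0.75 ln(1 − 0.078403) = −0.75 ln(0.921597)
  = −0.75 × (-0.081647) = 0.061235 substitutions/site.
Under a molecular clock d = 2μt, so t = d/(2μ) = 0.061235 / (2 × 0.007) = 4.37 Myr.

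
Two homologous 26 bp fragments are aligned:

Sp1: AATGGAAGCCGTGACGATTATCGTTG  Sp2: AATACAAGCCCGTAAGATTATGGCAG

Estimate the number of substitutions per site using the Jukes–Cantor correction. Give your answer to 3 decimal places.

The sequences differ at 9 of 26 sites (4, 5, 11, 12, 13, 15, 22, 24, 25), so p = 9/26 ≈ 0.346154.
d = −(3/4) ln(1 − 4p/3) = −0.75 ln(1 − 0.461539) = −0.75 ln(0.538461)
  = −0.75 × (-0.619040) = 0.464280 substitutions/site.

0.464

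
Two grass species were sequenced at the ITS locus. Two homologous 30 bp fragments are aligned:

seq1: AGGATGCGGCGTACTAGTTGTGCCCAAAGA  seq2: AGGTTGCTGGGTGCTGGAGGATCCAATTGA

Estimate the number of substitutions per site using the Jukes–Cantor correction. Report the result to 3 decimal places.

0.572

The sequences differ at 12 of 30 sites, so p = 12/30 = 0.4.
d = −(3/4) ln(1 − 4p/3) = −0.75 ln(1 − 0.533333) = −0.75 ln(0.466667)
  = −0.75 × (-0.762139) = 0.571604 substitutions/site.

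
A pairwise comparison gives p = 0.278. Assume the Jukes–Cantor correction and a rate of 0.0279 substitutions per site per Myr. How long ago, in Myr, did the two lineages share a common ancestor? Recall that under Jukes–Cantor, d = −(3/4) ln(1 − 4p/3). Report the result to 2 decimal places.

d = −(3/4) ln(1 − 4p/3) = −0.75 ln(1 − 0.370667) = −0.75 ln(0.629333)
  = −0.75 × (-0.463095) = 0.347321 substitutions/site.
Under a molecular clock d = 2μt, so t = d/(2μ) = 0.347321 / (2 × 0.0279) = 6.22 Myr.

6.22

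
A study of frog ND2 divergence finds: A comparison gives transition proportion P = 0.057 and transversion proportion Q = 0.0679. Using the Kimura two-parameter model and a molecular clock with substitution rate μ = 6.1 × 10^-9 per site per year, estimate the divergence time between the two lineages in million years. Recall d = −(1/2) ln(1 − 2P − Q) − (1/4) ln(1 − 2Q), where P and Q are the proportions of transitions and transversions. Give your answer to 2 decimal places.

Under the Kimura two-parameter model, d = −½ ln(1 − 2P − Q) − ¼ ln(1 − 2Q).
1 − 2P − Q = 0.8181, giving −½ ln(0.8181) = 0.100385.
1 − 2Q = 0.8642, giving −¼ ln(0.8642) = 0.036488.
d = 0.100385 + 0.036488 = 0.136873.
Under a molecular clock d = 2μt, so t = d/(2μ) = 0.136873 / (2 × 6.1 × 10^-9) = 11.22 million years.

11.22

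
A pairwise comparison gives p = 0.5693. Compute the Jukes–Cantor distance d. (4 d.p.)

1.0674

d = −(3/4) ln(1 − 4p/3) = −0.75 ln(1 − 0.759067) = −0.75 ln(0.240933)
  = −0.75 × (-1.423236) = 1.067427 substitutions/site.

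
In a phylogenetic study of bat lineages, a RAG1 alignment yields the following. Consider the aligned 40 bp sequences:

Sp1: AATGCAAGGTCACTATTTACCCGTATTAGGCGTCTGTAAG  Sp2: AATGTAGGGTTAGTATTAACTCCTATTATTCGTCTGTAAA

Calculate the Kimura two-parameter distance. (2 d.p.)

Of 40 sites, 5 differences are transitions and 5 are transversions, so P = 5/40 = 0.125 and Q = 5/40 = 0.125.
Under the Kimura two-parameter model, d = −½ ln(1 − 2P − Q) − ¼ ln(1 − 2Q).
1 − 2P − Q = 0.625, giving −½ ln(0.625) = 0.235002.
1 − 2Q = 0.75, giving −¼ ln(0.75) = 0.071921.
d = 0.235002 + 0.071921 = 0.306923.

0.31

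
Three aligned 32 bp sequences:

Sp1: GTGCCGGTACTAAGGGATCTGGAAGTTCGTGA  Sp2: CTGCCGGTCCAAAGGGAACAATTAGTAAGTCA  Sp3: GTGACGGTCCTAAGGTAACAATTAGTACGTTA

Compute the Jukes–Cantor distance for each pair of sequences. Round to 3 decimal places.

d(Sp1,Sp2) = 0.460, d(Sp1,Sp3) = 0.404, d(Sp2,Sp3) = 0.216

Sp1–Sp2: 11/32 sites differ → p = 0.34375, d = −0.75 ln(1 − 0.458333) = 0.459828 ≈ 0.460.
Sp1–Sp3: 10/32 sites differ → p = 0.3125, d = −0.75 ln(1 − 0.416667) = 0.404248 ≈ 0.404.
Sp2–Sp3: 6/32 sites differ → p = 0.1875, d = −0.75 ln(1 − 0.25) = 0.215762 ≈ 0.216.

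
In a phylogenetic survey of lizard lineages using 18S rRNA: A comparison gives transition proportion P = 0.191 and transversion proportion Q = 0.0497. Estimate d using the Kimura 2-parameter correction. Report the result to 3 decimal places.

0.309

Under the Kimura two-parameter model, d = −½ ln(1 − 2P − Q) − ¼ ln(1 − 2Q).
1 − 2P − Q = 0.5683, giving −½ ln(0.5683) = 0.282553.
1 − 2Q = 0.9006, giving −¼ ln(0.9006) = 0.026174.
d = 0.282553 + 0.026174 = 0.308727.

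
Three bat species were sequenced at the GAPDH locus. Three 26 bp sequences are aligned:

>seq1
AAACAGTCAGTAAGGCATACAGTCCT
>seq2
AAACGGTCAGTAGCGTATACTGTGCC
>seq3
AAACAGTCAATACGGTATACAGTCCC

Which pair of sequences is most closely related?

seq1–seq2: 7/26 differ, p = 0.269, d = 0.334.
seq1–seq3: 4/26 differ, p = 0.154, d = 0.172.
seq2–seq3: 6/26 differ, p = 0.231, d = 0.276.
The smallest distance is between seq1 and seq3.

seq1 and seq3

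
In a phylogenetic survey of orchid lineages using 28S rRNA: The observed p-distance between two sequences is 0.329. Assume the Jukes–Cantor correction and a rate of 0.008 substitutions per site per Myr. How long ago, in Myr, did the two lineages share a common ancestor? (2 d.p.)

27.07

d = −(3/4) ln(1 − 4p/3) = −0.75 ln(1 − 0.438667) = −0.75 ln(0.561333)
  = −0.75 × (-0.577441) = 0.433081 substitutions/site.
Under a molecular clock d = 2μt, so t = d/(2μ) = 0.433081 / (2 × 0.008) = 27.07 Myr.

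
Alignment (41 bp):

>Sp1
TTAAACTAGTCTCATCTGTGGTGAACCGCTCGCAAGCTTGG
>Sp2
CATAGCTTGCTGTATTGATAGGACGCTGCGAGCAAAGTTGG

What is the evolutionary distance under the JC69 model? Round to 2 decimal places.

0.94

The sequences differ at 22 of 41 sites, so p = 22/41 ≈ 0.536585.
d = −(3/4) ln(1 − 4p/3) = −0.75 ln(1 − 0.715447) = −0.75 ln(0.284553)
  = −0.75 × (-1.256836) = 0.942627 substitutions/site.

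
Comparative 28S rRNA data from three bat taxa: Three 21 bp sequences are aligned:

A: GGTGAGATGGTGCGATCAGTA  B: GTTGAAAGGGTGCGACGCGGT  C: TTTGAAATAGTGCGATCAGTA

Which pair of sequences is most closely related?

A and C

A–B: 8/21 differ, p = 0.381, d = 0.532.
A–C: 4/21 differ, p = 0.190, d = 0.220.
B–C: 8/21 differ, p = 0.381, d = 0.532.
The smallest distance is between A and C.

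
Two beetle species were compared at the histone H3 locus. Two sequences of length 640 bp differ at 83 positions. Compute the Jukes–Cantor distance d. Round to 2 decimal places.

p = 83/640 ≈ 0.129688.
d = −(3/4) ln(1 − 4p/3) = −0.75 ln(1 − 0.172917) = −0.75 ln(0.827083)
  = −0.75 × (-0.189850) = 0.142388 substitutions/site.

0.14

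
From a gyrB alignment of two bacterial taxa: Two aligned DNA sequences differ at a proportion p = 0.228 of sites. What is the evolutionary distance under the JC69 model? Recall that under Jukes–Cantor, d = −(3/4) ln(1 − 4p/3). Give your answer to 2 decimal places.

0.27

d = −(3/4) ln(1 − 4p/3) = −0.75 ln(1 − 0.304) = −0.75 ln(0.696)
  = −0.75 × (-0.362406) = 0.271805 substitutions/site.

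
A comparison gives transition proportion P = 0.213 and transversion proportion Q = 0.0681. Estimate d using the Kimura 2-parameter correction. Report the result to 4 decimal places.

Under the Kimura two-parameter model, d = −½ ln(1 − 2P − Q) − ¼ ln(1 − 2Q).
1 − 2P − Q = 0.5059, giving −½ ln(0.5059) = 0.340708.
1 − 2Q = 0.8638, giving −¼ ln(0.8638) = 0.036604.
d = 0.340708 + 0.036604 = 0.377312.

0.3773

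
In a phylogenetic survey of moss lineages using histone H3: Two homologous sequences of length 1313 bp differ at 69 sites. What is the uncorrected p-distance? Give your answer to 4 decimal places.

p = 69/1313 = 0.052551… ≈ 0.0526 (to 4 d.p.).

0.0526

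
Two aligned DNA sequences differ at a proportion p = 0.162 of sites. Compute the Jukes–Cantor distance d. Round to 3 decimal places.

d = −(3/4) ln(1 − 4p/3) = −0.75 ln(1 − 0.216) = −0.75 ln(0.784)
  = −0.75 × (-0.243346) = 0.182510 substitutions/site.

0.183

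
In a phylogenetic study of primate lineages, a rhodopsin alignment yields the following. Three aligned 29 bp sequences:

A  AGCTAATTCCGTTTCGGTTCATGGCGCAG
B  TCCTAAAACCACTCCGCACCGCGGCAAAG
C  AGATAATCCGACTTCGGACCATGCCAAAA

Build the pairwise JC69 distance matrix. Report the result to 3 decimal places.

A–B: 14/29 sites differ → p ≈ 0.482759, d = −0.75 ln(1 − 0.643679) = 0.773942 ≈ 0.774.
A–C: 11/29 sites differ → p ≈ 0.37931, d = −0.75 ln(1 − 0.505747) = 0.528531 ≈ 0.529.
B–C: 12/29 sites differ → p ≈ 0.413793, d = −0.75 ln(1 − 0.551724) = 0.601760 ≈ 0.602.

d(A,B) = 0.774, d(A,C) = 0.529, d(B,C) = 0.602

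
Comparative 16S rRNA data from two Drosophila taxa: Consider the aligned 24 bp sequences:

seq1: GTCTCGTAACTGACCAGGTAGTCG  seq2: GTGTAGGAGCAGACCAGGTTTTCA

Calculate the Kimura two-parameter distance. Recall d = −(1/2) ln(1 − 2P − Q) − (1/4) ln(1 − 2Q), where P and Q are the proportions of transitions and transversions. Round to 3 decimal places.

Of 24 sites, 2 differences are transitions and 6 are transversions, so P = 2/24 ≈ 0.083333 and Q = 6/24 = 0.25.
Under the Kimura two-parameter model, d = −½ ln(1 − 2P − Q) − ¼ ln(1 − 2Q).
1 − 2P − Q = 0.583334, giving −½ ln(0.583334) = 0.269498.
1 − 2Q = 0.5, giving −¼ ln(0.5) = 0.173287.
d = 0.269498 + 0.173287 = 0.442785.

0.443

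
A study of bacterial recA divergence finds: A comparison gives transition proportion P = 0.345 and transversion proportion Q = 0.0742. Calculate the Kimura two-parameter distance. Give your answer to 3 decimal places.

Under the Kimura two-parameter model, d = −½ ln(1 − 2P − Q) − ¼ ln(1 − 2Q).
1 − 2P − Q = 0.2358, giving −½ ln(0.2358) = 0.722386.
1 − 2Q = 0.8516, giving −¼ ln(0.8516) = 0.040160.
d = 0.722386 + 0.040160 = 0.762546.

0.763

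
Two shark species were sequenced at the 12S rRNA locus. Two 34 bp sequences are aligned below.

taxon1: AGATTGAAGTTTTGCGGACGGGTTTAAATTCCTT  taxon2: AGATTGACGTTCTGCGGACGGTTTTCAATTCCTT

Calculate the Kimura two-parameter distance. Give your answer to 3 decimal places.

0.128

Of 34 sites, 1 differences are transitions and 3 are transversions, so P = 1/34 ≈ 0.029412 and Q = 3/34 ≈ 0.088235.
Under the Kimura two-parameter model, d = −½ ln(1 − 2P − Q) − ¼ ln(1 − 2Q).
1 − 2P − Q = 0.852941, giving −½ ln(0.852941) = 0.079532.
1 − 2Q = 0.82353, giving −¼ ln(0.82353) = 0.048539.
d = 0.079532 + 0.048539 = 0.128071.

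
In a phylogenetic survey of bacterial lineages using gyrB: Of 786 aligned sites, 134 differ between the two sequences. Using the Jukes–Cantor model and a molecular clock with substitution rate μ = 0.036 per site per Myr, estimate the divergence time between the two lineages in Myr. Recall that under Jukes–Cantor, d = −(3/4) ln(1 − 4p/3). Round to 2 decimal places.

p = 134/786 ≈ 0.170483.
d = −(3/4) ln(1 − 4p/3) = −0.75 ln(1 − 0.227311) = −0.75 ln(0.772689)
  = −0.75 × (-0.257879) = 0.193409 substitutions/site.
Under a molecular clock d = 2μt, so t = d/(2μ) = 0.193409 / (2 × 0.036) = 2.69 Myr.

2.69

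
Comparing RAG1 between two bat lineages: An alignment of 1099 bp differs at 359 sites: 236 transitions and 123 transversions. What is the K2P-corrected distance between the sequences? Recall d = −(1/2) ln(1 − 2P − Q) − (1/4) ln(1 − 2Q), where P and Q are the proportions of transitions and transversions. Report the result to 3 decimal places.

P = 236/1099 ≈ 0.214741 and Q = 123/1099 ≈ 0.11192.
Under the Kimura two-parameter model, d = −½ ln(1 − 2P − Q) − ¼ ln(1 − 2Q).
1 − 2P − Q = 0.458598, giving −½ ln(0.458598) = 0.389791.
1 − 2Q = 0.77616, giving −¼ ln(0.77616) = 0.063349.
d = 0.389791 + 0.063349 = 0.453140.

0.453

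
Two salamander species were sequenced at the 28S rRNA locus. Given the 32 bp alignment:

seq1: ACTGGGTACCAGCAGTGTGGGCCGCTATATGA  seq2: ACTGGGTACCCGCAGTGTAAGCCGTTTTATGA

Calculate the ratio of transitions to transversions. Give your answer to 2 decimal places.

1.50

Transitions are A↔G and C↔T; transversions are all other mismatches.
Transitions: 3. Transversions: 2.
R = 3/2 = 1.50.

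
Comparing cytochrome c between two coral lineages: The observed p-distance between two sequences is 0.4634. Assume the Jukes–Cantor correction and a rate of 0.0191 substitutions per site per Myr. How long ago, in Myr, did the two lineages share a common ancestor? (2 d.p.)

d = −(3/4) ln(1 − 4p/3) = −0.75 ln(1 − 0.617867) = −0.75 ln(0.382133)
  = −0.75 × (-0.961987) = 0.721490 substitutions/site.
Under a molecular clock d = 2μt, so t = d/(2μ) = 0.721490 / (2 × 0.0191) = 18.89 Myr.

18.89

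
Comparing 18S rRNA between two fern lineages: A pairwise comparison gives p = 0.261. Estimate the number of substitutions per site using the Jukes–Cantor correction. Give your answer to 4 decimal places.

d = −(3/4) ln(1 − 4p/3) = −0.75 ln(1 − 0.348) = −0.75 ln(0.652)
  = −0.75 × (-0.427711) = 0.320783 substitutions/site.

0.3208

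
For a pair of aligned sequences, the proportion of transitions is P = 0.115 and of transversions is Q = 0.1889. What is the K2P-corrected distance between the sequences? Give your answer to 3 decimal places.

Under the Kimura two-parameter model, d = −½ ln(1 − 2P − Q) − ¼ ln(1 − 2Q).
1 − 2P − Q = 0.5811, giving −½ ln(0.5811) = 0.271416.
1 − 2Q = 0.6222, giving −¼ ln(0.6222) = 0.118623.
d = 0.271416 + 0.118623 = 0.390039.

0.390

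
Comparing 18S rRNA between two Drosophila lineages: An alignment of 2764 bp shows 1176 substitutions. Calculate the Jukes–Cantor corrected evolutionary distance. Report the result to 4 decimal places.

p = 1176/2764 ≈ 0.42547.
d = −(3/4) ln(1 − 4p/3) = −0.75 ln(1 − 0.567293) = −0.75 ln(0.432707)
  = −0.75 × (-0.837694) = 0.628271 substitutions/site.

0.6283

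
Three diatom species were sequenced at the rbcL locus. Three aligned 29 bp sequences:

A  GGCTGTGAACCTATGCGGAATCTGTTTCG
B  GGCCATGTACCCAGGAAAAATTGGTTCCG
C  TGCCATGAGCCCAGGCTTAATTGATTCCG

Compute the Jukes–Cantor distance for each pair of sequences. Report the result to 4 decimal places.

A–B: 11/29 sites differ → p ≈ 0.37931, d = −0.75 ln(1 − 0.505747) = 0.528531 ≈ 0.5285.
A–C: 12/29 sites differ → p ≈ 0.413793, d = −0.75 ln(1 − 0.551724) = 0.601760 ≈ 0.6018.
B–C: 7/29 sites differ → p ≈ 0.241379, d = −0.75 ln(1 − 0.321839) = 0.291278 ≈ 0.2913.

d(A,B) = 0.5285, d(A,C) = 0.6018, d(B,C) = 0.2913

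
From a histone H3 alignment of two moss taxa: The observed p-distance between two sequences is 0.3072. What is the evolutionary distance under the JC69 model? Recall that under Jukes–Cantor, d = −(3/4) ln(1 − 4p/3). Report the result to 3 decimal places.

d = −(3/4) ln(1 − 4p/3) = −0.75 ln(1 − 0.4096) = −0.75 ln(0.5904)
  = −0.75 × (-0.526955) = 0.395216 substitutions/site.

0.395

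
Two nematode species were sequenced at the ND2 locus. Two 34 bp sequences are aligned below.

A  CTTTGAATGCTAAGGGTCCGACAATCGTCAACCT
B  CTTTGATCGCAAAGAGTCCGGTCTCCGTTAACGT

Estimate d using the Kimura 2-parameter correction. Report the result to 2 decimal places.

0.43

Of 34 sites, 6 differences are transitions and 5 are transversions, so P = 6/34 ≈ 0.176471 and Q = 5/34 ≈ 0.147059.
Under the Kimura two-parameter model, d = −½ ln(1 − 2P − Q) − ¼ ln(1 − 2Q).
1 − 2P − Q = 0.499999, giving −½ ln(0.499999) = 0.346575.
1 − 2Q = 0.705882, giving −¼ ln(0.705882) = 0.087077.
d = 0.346575 + 0.087077 = 0.433652.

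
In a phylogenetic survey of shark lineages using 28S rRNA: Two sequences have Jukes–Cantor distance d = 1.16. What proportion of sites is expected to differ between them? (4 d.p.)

p = (3/4)(1 − e^(−4d/3)) = 0.75 × (1 − e^(-1.546667)) = 0.75 × (1 − 0.212957) = 0.590282.

0.5903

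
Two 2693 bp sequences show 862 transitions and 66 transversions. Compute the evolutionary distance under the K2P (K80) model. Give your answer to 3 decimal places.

P = 862/2693 ≈ 0.320089 and Q = 66/2693 ≈ 0.024508.
Under the Kimura two-parameter model, d = −½ ln(1 − 2P − Q) − ¼ ln(1 − 2Q).
1 − 2P − Q = 0.335314, giving −½ ln(0.335314) = 0.546344.
1 − 2Q = 0.950984, giving −¼ ln(0.950984) = 0.012565.
d = 0.546344 + 0.012565 = 0.558909.

0.559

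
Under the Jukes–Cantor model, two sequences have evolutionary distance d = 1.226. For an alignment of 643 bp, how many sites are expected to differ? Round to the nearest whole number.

Invert JC69: p = (3/4)(1 − e^(−4d/3)) = 0.75 × (1 − e^(-1.634667)) = 0.75 × (1 − 0.195017) = 0.603737.
Expected differing sites = pL ≈ 0.603737 × 643 = 388.202891 ≈ 388.

388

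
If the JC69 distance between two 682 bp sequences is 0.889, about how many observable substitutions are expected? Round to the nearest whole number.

Invert JC69: p = (3/4)(1 − e^(−4d/3)) = 0.75 × (1 − e^(-1.185333)) = 0.75 × (1 − 0.305644) = 0.520767.
Expected differing sites = pL ≈ 0.520767 × 682 = 355.163094 ≈ 355.

355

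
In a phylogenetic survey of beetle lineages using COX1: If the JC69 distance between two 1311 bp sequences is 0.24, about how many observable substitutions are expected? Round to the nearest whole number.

269

Invert JC69: p = (3/4)(1 − e^(−4d/3)) = 0.75 × (1 − e^(-0.32)) = 0.75 × (1 − 0.726149) = 0.205388.
Expected differing sites = pL ≈ 0.205388 × 1311 = 269.263668 ≈ 269.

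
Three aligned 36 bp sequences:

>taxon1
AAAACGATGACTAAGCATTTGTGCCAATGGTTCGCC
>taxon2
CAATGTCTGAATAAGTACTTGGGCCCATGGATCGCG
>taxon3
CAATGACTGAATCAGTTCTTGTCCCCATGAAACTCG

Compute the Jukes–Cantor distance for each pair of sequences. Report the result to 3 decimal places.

taxon1–taxon2: 12/36 sites differ → p ≈ 0.333333, d = −0.75 ln(1 − 0.444444) = 0.440839 ≈ 0.441.
taxon1–taxon3: 17/36 sites differ → p ≈ 0.472222, d = −0.75 ln(1 − 0.629629) = 0.744938 ≈ 0.745.
taxon2–taxon3: 8/36 sites differ → p ≈ 0.222222, d = −0.75 ln(1 − 0.296296) = 0.263548 ≈ 0.264.

d(taxon1,taxon2) = 0.441, d(taxon1,taxon3) = 0.745, d(taxon2,taxon3) = 0.264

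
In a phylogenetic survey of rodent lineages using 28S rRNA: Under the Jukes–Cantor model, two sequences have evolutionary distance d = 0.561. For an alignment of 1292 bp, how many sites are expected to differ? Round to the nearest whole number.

Invert JC69: p = (3/4)(1 − e^(−4d/3)) = 0.75 × (1 − e^(-0.748)) = 0.75 × (1 − 0.473312) = 0.395016.
Expected differing sites = pL ≈ 0.395016 × 1292 = 510.360672 ≈ 510.

510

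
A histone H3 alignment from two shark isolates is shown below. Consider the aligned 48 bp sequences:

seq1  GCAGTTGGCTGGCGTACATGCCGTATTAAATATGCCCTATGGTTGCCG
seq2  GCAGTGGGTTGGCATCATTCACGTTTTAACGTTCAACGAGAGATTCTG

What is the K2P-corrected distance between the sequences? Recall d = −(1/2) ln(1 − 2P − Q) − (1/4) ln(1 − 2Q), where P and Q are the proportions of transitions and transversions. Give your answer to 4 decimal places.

0.6759

Of 48 sites, 4 differences are transitions and 17 are transversions, so P = 4/48 ≈ 0.083333 and Q = 17/48 ≈ 0.354167.
Under the Kimura two-parameter model, d = −½ ln(1 − 2P − Q) − ¼ ln(1 − 2Q).
1 − 2P − Q = 0.479167, giving −½ ln(0.479167) = 0.367853.
1 − 2Q = 0.291666, giving −¼ ln(0.291666) = 0.308036.
d = 0.367853 + 0.308036 = 0.675889.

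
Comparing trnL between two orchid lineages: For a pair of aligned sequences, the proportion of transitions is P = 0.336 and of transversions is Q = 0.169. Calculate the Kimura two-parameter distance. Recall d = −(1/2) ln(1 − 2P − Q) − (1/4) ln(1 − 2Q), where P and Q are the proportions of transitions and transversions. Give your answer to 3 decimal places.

1.023

Under the Kimura two-parameter model, d = −½ ln(1 − 2P − Q) − ¼ ln(1 − 2Q).
1 − 2P − Q = 0.159, giving −½ ln(0.159) = 0.919426.
1 − 2Q = 0.662, giving −¼ ln(0.662) = 0.103122.
d = 0.919426 + 0.103122 = 1.022548.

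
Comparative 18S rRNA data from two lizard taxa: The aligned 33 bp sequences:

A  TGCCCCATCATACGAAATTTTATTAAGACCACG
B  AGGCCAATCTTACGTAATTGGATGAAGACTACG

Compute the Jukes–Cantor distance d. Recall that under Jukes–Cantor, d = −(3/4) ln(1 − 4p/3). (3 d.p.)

0.339

The sequences differ at 9 of 33 sites (1, 3, 6, 10, 15, 20, 21, 24, 30), so p = 9/33 ≈ 0.272727.
d = −(3/4) ln(1 − 4p/3) = −0.75 ln(1 − 0.363636) = −0.75 ln(0.636364)
  = −0.75 × (-0.451985) = 0.338989 substitutions/site.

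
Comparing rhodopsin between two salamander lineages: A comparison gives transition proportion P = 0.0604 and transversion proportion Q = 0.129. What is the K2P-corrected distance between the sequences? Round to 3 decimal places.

0.218

Under the Kimura two-parameter model, d = −½ ln(1 − 2P − Q) − ¼ ln(1 − 2Q).
1 − 2P − Q = 0.7502, giving −½ ln(0.7502) = 0.143708.
1 − 2Q = 0.742, giving −¼ ln(0.742) = 0.074602.
d = 0.143708 + 0.074602 = 0.218310.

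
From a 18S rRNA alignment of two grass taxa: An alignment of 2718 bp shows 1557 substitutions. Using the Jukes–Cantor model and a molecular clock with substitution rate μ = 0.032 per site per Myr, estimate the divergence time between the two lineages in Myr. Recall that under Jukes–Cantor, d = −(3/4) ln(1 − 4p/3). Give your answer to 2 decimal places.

16.91

p = 1557/2718 ≈ 0.572848.
d = −(3/4) ln(1 − 4p/3) = −0.75 ln(1 − 0.763797) = −0.75 ln(0.236203)
  = −0.75 × (-1.443064) = 1.082298 substitutions/site.
Under a molecular clock d = 2μt, so t = d/(2μ) = 1.082298 / (2 × 0.032) = 16.91 Myr.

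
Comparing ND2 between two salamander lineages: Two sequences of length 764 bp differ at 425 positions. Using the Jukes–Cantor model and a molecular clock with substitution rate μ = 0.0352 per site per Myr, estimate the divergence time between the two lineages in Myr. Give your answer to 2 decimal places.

p = 425/764 ≈ 0.556283.
d = −(3/4) ln(1 − 4p/3) = −0.75 ln(1 − 0.741711) = −0.75 ln(0.258289)
  = −0.75 × (-1.353676) = 1.015257 substitutions/site.
Under a molecular clock d = 2μt, so t = d/(2μ) = 1.015257 / (2 × 0.0352) = 14.42 Myr.

14.42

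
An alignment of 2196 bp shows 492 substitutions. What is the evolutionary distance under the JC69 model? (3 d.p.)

0.266

p = 492/2196 ≈ 0.224044.
d = −(3/4) ln(1 − 4p/3) = −0.75 ln(1 − 0.298725) = −0.75 ln(0.701275)
  = −0.75 × (-0.354855) = 0.266141 substitutions/site.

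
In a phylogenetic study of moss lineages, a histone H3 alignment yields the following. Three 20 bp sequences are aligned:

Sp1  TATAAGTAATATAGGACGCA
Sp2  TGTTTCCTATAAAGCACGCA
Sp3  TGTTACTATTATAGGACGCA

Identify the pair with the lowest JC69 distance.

Sp1–Sp2: 8/20 differ, p = 0.400, d = 0.572.
Sp1–Sp3: 4/20 differ, p = 0.200, d = 0.233.
Sp2–Sp3: 6/20 differ, p = 0.300, d = 0.383.
The smallest distance is between Sp1 and Sp3.

Sp1 and Sp3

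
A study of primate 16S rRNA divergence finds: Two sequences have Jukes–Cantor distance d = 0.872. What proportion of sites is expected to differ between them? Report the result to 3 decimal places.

p = (3/4)(1 − e^(−4d/3)) = 0.75 × (1 − e^(-1.162667)) = 0.75 × (1 − 0.312651) = 0.515512.

0.516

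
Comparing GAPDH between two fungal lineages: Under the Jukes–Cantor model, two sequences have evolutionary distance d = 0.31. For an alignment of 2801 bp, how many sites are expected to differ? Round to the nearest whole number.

711

Invert JC69: p = (3/4)(1 − e^(−4d/3)) = 0.75 × (1 − e^(-0.413333)) = 0.75 × (1 − 0.661442) = 0.253919.
Expected differing sites = pL ≈ 0.253919 × 2801 = 711.227119 ≈ 711.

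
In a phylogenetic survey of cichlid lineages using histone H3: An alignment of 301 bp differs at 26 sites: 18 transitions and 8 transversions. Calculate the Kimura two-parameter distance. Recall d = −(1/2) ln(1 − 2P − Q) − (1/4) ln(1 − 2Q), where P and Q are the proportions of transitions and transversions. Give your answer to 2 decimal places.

0.09

P = 18/301 ≈ 0.059801 and Q = 8/301 ≈ 0.026578.
Under the Kimura two-parameter model, d = −½ ln(1 − 2P − Q) − ¼ ln(1 − 2Q).
1 − 2P − Q = 0.85382, giving −½ ln(0.85382) = 0.079017.
1 − 2Q = 0.946844, giving −¼ ln(0.946844) = 0.013655.
d = 0.079017 + 0.013655 = 0.092672.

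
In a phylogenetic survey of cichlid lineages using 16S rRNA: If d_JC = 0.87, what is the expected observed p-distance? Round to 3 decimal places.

p = (3/4)(1 − e^(−4d/3)) = 0.75 × (1 − e^(-1.16)) = 0.75 × (1 − 0.313486) = 0.514886.

0.515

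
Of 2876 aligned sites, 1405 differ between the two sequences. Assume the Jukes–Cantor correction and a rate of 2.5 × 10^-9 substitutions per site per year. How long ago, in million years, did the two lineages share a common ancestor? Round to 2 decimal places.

158.06

p = 1405/2876 ≈ 0.488526.
d = −(3/4) ln(1 − 4p/3) = −0.75 ln(1 − 0.651368) = −0.75 ln(0.348632)
  = −0.75 × (-1.053738) = 0.790304 substitutions/site.
Under a molecular clock d = 2μt, so t = d/(2μ) = 0.790304 / (2 × 2.5 × 10^-9) = 158.06 million years.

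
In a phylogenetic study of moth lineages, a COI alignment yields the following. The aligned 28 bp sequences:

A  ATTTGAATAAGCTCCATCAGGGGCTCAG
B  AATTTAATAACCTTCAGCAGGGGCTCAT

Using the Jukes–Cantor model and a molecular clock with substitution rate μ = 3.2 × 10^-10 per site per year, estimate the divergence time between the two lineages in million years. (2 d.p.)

The sequences differ at 6 of 28 sites (2, 5, 11, 14, 17, 28), so p = 6/28 ≈ 0.214286.
d = −(3/4) ln(1 − 4p/3) = −0.75 ln(1 − 0.285715) = −0.75 ln(0.714285)
  = −0.75 × (-0.336473) = 0.252355 substitutions/site.
Under a molecular clock d = 2μt, so t = d/(2μ) = 0.252355 / (2 × 3.2 × 10^-10) = 394.30 million years.

394.30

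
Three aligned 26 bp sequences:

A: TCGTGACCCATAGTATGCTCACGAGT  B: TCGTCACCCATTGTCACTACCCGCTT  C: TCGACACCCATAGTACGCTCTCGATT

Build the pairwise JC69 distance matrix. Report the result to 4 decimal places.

A–B: 10/26 sites differ → p ≈ 0.384615, d = −0.75 ln(1 − 0.51282) = 0.539341 ≈ 0.5393.
A–C: 5/26 sites differ → p ≈ 0.192308, d = −0.75 ln(1 − 0.256411) = 0.222200 ≈ 0.2222.
B–C: 9/26 sites differ → p ≈ 0.346154, d = −0.75 ln(1 − 0.461539) = 0.464280 ≈ 0.4643.

d(A,B) = 0.5393, d(A,C) = 0.2222, d(B,C) = 0.4643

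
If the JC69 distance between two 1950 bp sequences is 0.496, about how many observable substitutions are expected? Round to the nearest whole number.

708

Invert JC69: p = (3/4)(1 − e^(−4d/3)) = 0.75 × (1 − e^(-0.661333)) = 0.75 × (1 − 0.516163) = 0.362878.
Expected differing sites = pL ≈ 0.362878 × 1950 = 707.6121 ≈ 708.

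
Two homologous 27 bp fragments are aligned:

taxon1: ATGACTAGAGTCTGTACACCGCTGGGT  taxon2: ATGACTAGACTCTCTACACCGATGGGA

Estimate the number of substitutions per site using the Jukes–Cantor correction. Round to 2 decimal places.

The sequences differ at 4 of 27 sites (10, 14, 22, 27), so p = 4/27 ≈ 0.148148.
d = −(3/4) ln(1 − 4p/3) = −0.75 ln(1 − 0.197531) = −0.75 ln(0.802469)
  = −0.75 × (-0.220062) = 0.165047 substitutions/site.

0.17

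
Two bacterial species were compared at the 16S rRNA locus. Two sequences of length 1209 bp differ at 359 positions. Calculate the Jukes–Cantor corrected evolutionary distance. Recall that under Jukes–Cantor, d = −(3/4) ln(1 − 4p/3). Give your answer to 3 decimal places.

p = 359/1209 ≈ 0.29694.
d = −(3/4) ln(1 − 4p/3) = −0.75 ln(1 − 0.39592) = −0.75 ln(0.60408)
  = −0.75 × (-0.504049) = 0.378037 substitutions/site.

0.378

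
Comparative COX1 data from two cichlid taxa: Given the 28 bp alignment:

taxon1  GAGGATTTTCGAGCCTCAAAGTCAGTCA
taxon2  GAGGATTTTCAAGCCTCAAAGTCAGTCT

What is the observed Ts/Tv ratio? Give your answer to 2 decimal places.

Transitions are A↔G and C↔T; transversions are all other mismatches.
Transitions: 1. Transversions: 1.
R = 1/1 = 1.00.

1.00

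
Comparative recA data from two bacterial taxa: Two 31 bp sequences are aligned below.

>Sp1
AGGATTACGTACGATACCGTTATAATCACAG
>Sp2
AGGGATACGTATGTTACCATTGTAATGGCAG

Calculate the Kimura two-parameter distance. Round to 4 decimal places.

0.3256

Of 31 sites, 5 differences are transitions and 3 are transversions, so P = 5/31 ≈ 0.16129 and Q = 3/31 ≈ 0.096774.
Under the Kimura two-parameter model, d = −½ ln(1 − 2P − Q) − ¼ ln(1 − 2Q).
1 − 2P − Q = 0.580646, giving −½ ln(0.580646) = 0.271807.
1 − 2Q = 0.806452, giving −¼ ln(0.806452) = 0.053778.
d = 0.271807 + 0.053778 = 0.325585.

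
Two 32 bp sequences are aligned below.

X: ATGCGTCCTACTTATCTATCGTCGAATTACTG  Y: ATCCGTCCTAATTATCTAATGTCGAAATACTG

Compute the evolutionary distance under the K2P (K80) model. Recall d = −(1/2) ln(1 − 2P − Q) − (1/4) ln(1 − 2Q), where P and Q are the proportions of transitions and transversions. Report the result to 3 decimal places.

Of 32 sites, 1 differences are transitions and 4 are transversions, so P = 1/32 = 0.03125 and Q = 4/32 = 0.125.
Under the Kimura two-parameter model, d = −½ ln(1 − 2P − Q) − ¼ ln(1 − 2Q).
1 − 2P − Q = 0.8125, giving −½ ln(0.8125) = 0.103820.
1 − 2Q = 0.75, giving −¼ ln(0.75) = 0.071921.
d = 0.103820 + 0.071921 = 0.175741.

0.176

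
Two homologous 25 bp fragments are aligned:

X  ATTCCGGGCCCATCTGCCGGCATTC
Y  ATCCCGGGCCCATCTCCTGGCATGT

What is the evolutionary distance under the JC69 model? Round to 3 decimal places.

The sequences differ at 5 of 25 sites (3, 16, 18, 24, 25), so p = 5/25 = 0.2.
d = −(3/4) ln(1 − 4p/3) = −0.75 ln(1 − 0.266667) = −0.75 ln(0.733333)
  = −0.75 × (-0.310155) = 0.232616 substitutions/site.

0.233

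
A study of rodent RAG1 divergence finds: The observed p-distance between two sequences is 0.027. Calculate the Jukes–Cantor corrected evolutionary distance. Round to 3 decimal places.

0.027

d = −(3/4) ln(1 − 4p/3) = −0.75 ln(1 − 0.036) = −0.75 ln(0.964)
  = −0.75 × (-0.036664) = 0.027498 substitutions/site.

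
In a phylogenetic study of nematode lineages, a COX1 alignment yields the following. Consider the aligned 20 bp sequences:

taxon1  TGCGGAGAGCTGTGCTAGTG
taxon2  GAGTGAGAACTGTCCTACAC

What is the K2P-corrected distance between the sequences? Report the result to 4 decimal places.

0.7002

Of 20 sites, 2 differences are transitions and 7 are transversions, so P = 2/20 = 0.1 and Q = 7/20 = 0.35.
Under the Kimura two-parameter model, d = −½ ln(1 − 2P − Q) − ¼ ln(1 − 2Q).
1 − 2P − Q = 0.45, giving −½ ln(0.45) = 0.399254.
1 − 2Q = 0.3, giving −¼ ln(0.3) = 0.300993.
d = 0.399254 + 0.300993 = 0.700247.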